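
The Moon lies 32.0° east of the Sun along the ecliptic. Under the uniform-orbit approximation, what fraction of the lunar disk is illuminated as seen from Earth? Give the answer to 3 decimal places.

cos 32.0° = 0.848, so f = (1 − 0.848)/2 = 0.076.

0.076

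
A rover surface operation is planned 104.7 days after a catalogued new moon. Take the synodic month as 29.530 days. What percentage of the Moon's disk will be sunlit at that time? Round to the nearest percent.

98%

104.7/29.530 = 3.546 lunations, so 3 complete cycles and 16.11 d into the next.
Elongation θ = 360° × 16.11/29.530 ≈ 196.4°.
Illuminated fraction = (1 − cos 196.4°)/2 = (1 − (-0.959))/2 ≈ 0.980, so 98%.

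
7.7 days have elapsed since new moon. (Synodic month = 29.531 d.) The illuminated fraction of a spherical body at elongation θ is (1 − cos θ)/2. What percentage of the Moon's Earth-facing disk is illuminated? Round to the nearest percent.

Elongation θ = 360° × 7.7/29.531 ≈ 93.9°.
cos 93.9° = (-0.067), so f = (1 − (-0.067))/2 = 0.534, so 53%.

53%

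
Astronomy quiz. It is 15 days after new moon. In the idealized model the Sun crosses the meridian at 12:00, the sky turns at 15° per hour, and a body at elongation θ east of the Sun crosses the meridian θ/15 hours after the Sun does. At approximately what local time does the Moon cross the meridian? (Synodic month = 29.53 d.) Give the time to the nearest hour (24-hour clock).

Elongation θ = 360° × 15/29.53 ≈ 182.9°.
The Moon trails the Sun by θ/15 = 182.9/15 ≈ 12.19 hours.
12:00 + 12.19 h ≈ 00:11 → 00:00 to the nearest hour.

00:00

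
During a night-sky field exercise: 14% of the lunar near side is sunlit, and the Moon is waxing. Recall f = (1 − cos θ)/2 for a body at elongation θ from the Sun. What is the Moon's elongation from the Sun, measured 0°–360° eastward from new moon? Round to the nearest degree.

From f = (1 − cos θ)/2: cos θ = 1 − 2×0.14 = 0.720; arccos → 43.9°.
Before full moon the principal value applies: θ = 43.9°.

44°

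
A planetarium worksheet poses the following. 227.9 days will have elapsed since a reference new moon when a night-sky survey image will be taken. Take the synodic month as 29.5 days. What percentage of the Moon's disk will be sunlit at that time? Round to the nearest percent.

Reduce mod P: 227.9 − 7×29.5 = 21.40 d into the current lunation.
Elongation θ = 360° × 21.40/29.5 ≈ 261.2°.
With cos θ = (-0.154), the lit fraction is (1 − (-0.154))/2 ≈ 0.577, so 58%.

58%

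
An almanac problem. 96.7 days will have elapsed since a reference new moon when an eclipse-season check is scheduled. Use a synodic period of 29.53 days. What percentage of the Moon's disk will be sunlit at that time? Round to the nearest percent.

58%

Reduce mod P: 96.7 − 3×29.53 = 8.11 d into the current lunation.
Phase angle: θ = 360°·(8.11 d)/(29.53 d) = 98.9°.
Illuminated fraction = (1 − cos 98.9°)/2 = (1 − (-0.154))/2 ≈ 0.577, so 58%.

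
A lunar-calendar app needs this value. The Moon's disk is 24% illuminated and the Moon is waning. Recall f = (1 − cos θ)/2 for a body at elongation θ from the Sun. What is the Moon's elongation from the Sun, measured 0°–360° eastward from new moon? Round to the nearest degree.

301°

cos θ = 1 − 2f = 0.520, giving a principal value of 58.7°.
A waning Moon lies in 180°–360°, so θ = 360° − 58.7° = 301.3°.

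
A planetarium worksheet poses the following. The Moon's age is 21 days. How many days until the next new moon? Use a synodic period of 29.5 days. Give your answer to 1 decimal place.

One full lunation from the last new moon is 29.5 d; remaining = 29.5 − 21 = 8.500 d.

8.5 days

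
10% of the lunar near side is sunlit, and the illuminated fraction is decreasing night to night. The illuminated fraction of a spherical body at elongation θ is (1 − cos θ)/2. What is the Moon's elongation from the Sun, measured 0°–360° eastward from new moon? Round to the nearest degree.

323°

Invert f = (1 − cos θ)/2 to get cos θ = 1 − 2(0.10) = 0.800, hence θ₀ = arccos 0.800 = 36.9°.
Since the Moon is past full (waning), take the reflex angle: θ = 360° − 36.9° = 323.1°.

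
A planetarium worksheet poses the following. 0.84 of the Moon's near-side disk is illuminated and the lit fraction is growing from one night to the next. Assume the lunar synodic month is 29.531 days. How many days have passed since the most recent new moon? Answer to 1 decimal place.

10.9 days

Invert f = (1 − cos θ)/2 to get cos θ = 1 − 2(0.84) = -0.680, hence θ₀ = arccos -0.680 = 132.8°.
Waxing ⇒ before full, so θ = 132.8°.
That fraction of the synodic month is 132.8/360 × 29.531 d ≈ 10.90 d.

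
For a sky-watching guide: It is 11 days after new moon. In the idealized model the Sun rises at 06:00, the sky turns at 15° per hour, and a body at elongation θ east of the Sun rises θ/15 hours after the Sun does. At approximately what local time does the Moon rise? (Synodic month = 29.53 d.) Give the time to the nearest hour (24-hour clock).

15:00

The Moon has covered 11/29.53 of its cycle, so θ ≈ 360° × 11/29.53 = 134.1°.
The Moon trails the Sun by θ/15 = 134.1/15 ≈ 8.94 hours.
06:00 + 8.94 h ≈ 14:56 → 15:00 to the nearest hour.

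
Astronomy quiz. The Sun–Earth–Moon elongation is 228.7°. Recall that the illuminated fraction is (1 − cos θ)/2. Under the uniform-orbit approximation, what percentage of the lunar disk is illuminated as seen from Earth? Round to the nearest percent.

cos 228.7° = (-0.660), so f = (1 − (-0.660))/2 = 0.830, i.e. 83%.

83%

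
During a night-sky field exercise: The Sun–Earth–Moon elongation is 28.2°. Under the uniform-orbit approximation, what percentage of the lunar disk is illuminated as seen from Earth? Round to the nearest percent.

f = (1 − cos 28.2°)/2 = (1 − 0.881)/2 ≈ 0.059, i.e. 6%.

6%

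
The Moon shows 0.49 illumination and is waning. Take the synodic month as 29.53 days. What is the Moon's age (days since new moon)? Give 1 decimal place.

22.2 days

cos θ = 1 − 2f = 0.020, giving a principal value of 88.9°.
Since the Moon is past full (waning), take the reflex angle: θ = 360° − 88.9° = 271.1°.
Age = 29.53 × 271.1°/360° ≈ 22.24 days.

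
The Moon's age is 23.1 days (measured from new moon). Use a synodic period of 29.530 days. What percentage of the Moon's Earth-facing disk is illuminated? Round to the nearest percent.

Phase angle: θ = 360°·(23.1 d)/(29.530 d) = 281.6°.
Illuminated fraction = (1 − cos 281.6°)/2 = (1 − 0.201)/2 ≈ 0.399, so 40%.

40%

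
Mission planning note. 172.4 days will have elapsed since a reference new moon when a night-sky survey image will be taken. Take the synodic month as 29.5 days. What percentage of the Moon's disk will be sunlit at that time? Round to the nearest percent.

22%

172.4/29.5 = 5.844 lunations, so 5 complete cycles and 24.90 d into the next.
Elongation θ = 360° × 24.90/29.5 ≈ 303.9°.
cos 303.9° = 0.557, so f = (1 − 0.557)/2 = 0.221, so 22%.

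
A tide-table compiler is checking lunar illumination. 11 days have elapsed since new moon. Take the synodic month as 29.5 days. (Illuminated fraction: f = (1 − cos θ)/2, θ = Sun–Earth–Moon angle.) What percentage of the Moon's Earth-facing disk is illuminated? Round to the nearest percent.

85%

The Moon has covered 11/29.5 of its cycle, so θ ≈ 360° × 11/29.5 = 134.2°.
With cos θ = (-0.698), the lit fraction is (1 − (-0.698))/2 ≈ 0.849, so 85%.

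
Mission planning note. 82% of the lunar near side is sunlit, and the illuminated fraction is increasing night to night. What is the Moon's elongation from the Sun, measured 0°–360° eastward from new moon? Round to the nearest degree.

130°

From f = (1 − cos θ)/2: cos θ = 1 − 2×0.82 = -0.640; arccos → 129.8°.
The Moon is waxing (0°–180°), so θ = 129.8° directly.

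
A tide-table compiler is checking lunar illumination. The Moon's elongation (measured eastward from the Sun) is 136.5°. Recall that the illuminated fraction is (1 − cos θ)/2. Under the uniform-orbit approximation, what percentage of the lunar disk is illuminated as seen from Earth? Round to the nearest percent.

86%

f = (1 − cos 136.5°)/2 = (1 − (-0.725))/2 ≈ 0.863, i.e. 86%.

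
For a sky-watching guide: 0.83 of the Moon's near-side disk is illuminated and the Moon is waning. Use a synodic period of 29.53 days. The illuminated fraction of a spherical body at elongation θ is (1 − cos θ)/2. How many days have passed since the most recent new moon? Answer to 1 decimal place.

18.8 days

Invert f = (1 − cos θ)/2 to get cos θ = 1 − 2(0.83) = -0.660, hence θ₀ = arccos -0.660 = 131.3°.
Waning ⇒ past full, so θ = 360° − 131.3° = 228.7°.
At 360°/29.53 d per day, 228.7° corresponds to 18.76 days.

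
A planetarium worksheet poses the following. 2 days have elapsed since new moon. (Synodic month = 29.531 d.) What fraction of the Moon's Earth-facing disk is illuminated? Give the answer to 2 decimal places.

Elongation θ = 360° × 2/29.531 ≈ 24.4°.
With cos θ = 0.911, the lit fraction is (1 − 0.911)/2 ≈ 0.045.

0.04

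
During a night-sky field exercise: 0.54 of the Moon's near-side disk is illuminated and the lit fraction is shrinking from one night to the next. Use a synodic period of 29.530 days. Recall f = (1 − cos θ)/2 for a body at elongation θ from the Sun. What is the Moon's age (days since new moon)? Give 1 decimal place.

cos θ = 1 − 2f = -0.080, giving a principal value of 94.6°.
A waning Moon lies in 180°–360°, so θ = 360° − 94.6° = 265.4°.
At 360°/29.530 d per day, 265.4° corresponds to 21.77 days.

21.8 days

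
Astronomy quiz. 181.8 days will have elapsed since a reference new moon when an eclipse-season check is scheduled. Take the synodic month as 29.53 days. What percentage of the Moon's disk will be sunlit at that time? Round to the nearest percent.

22%

Reduce mod P: 181.8 − 6×29.53 = 4.62 d into the current lunation.
Elongation θ = 360° × 4.62/29.53 ≈ 56.3°.
cos 56.3° = 0.555, so f = (1 − 0.555)/2 = 0.223, so 22%.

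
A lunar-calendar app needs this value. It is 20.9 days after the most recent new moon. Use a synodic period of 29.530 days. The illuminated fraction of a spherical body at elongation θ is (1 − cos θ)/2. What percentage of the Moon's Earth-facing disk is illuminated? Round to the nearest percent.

Elongation θ = 360° × 20.9/29.530 ≈ 254.8°.
With cos θ = (-0.262), the lit fraction is (1 − (-0.262))/2 ≈ 0.631, so 63%.

63%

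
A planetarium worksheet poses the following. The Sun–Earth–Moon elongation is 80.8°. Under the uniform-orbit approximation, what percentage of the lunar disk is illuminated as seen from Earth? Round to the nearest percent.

42%

cos 80.8° = 0.160, so f = (1 − 0.160)/2 = 0.420, i.e. 42%.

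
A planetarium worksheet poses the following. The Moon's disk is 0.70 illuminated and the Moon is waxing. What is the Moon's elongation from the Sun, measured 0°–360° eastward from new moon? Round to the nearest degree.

114°

cos θ = 1 − 2f = -0.400, giving a principal value of 113.6°.
Before full moon the principal value applies: θ = 113.6°.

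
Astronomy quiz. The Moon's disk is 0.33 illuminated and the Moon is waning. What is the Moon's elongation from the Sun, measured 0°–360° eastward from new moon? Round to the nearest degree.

290°

From f = (1 − cos θ)/2: cos θ = 1 − 2×0.33 = 0.340; arccos → 70.1°.
A waning Moon lies in 180°–360°, so θ = 360° − 70.1° = 289.9°.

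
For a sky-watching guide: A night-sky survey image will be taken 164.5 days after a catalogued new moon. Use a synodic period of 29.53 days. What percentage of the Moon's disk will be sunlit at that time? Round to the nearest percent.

Reduce mod P: 164.5 − 5×29.53 = 16.85 d into the current lunation.
The Moon has covered 16.85/29.53 of its cycle, so θ ≈ 360° × 16.85/29.53 = 205.4°.
cos 205.4° = (-0.903), so f = (1 − (-0.903))/2 = 0.952, so 95%.

95%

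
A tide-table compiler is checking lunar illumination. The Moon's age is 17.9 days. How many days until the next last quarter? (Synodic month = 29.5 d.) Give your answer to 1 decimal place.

Last quarter occurs at elongation 270°, i.e. at age 29.5 × 270/360 = 22.125 d.
So 4.225 days remain (22.125 − 17.9).

4.2 days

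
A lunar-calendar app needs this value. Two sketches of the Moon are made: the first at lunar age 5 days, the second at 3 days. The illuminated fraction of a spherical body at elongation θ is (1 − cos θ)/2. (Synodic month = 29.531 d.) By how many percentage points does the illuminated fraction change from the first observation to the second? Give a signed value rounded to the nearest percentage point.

-16 pp

First observation: θ = 360°·5/29.531 = 61.0°, so f = 0.257.
Second observation: θ = 36.6°, f = 0.098.
Δf = 0.098 − 0.257 = -0.159, i.e. -16 pp.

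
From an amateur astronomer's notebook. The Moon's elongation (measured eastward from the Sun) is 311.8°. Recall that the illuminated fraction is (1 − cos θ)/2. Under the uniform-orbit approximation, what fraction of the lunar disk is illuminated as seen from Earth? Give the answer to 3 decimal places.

f = (1 − cos 311.8°)/2 = (1 − 0.667)/2 ≈ 0.167.

0.167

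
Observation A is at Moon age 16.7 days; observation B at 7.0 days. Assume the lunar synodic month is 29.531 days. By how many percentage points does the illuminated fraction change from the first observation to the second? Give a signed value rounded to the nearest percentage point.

-50 pp

θ₁ = 360° × 16.7/29.531 = 203.6°, f₁ = (1 − cos θ₁)/2 = 0.958.
θ₂ = 360° × 7.0/29.531 = 85.3°, f₂ = (1 − cos θ₂)/2 = 0.459.
Change = f₂ − f₁ = -0.499 → -50 percentage points.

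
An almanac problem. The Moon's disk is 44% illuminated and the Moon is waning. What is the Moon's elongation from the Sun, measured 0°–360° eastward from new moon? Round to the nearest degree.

277°

cos θ = 1 − 2f = 0.120, giving a principal value of 83.1°.
Waning ⇒ past full, so θ = 360° − 83.1° = 276.9°.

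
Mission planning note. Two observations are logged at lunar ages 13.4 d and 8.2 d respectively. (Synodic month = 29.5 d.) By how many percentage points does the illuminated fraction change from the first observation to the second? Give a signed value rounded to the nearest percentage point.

-39 pp

θ₁ = 360° × 13.4/29.5 = 163.5°, f₁ = (1 − cos θ₁)/2 = 0.979.
θ₂ = 360° × 8.2/29.5 = 100.1°, f₂ = (1 − cos θ₂)/2 = 0.587.
Change = f₂ − f₁ = -0.392 → -39 percentage points.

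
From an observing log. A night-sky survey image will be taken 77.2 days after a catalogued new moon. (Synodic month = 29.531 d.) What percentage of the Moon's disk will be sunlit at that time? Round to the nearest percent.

88%

Reduce mod P: 77.2 − 2×29.531 = 18.14 d into the current lunation.
The Moon has covered 18.14/29.531 of its cycle, so θ ≈ 360° × 18.14/29.531 = 221.1°.
Illuminated fraction = (1 − cos 221.1°)/2 = (1 − (-0.753))/2 ≈ 0.877, so 88%.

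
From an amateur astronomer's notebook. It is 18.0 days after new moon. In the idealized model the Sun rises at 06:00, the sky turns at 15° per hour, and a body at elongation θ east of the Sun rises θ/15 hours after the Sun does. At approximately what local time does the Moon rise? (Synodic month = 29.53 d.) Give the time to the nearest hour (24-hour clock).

The Moon has covered 18.0/29.53 of its cycle, so θ ≈ 360° × 18.0/29.53 = 219.4°.
Delay after the Sun = 219.4° / (15°/h) ≈ 14.63 h.
06:00 + 14.63 h ≈ 20:38 → 21:00 to the nearest hour.

21:00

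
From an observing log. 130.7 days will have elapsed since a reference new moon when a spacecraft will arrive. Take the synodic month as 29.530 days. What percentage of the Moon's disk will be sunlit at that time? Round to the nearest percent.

130.7 d spans 4 complete synodic months (4 × 29.530 = 118.12 d) plus 12.58 d.
The Moon has covered 12.58/29.530 of its cycle, so θ ≈ 360° × 12.58/29.530 = 153.4°.
cos 153.4° = (-0.894), so f = (1 − (-0.894))/2 = 0.947, so 95%.

95%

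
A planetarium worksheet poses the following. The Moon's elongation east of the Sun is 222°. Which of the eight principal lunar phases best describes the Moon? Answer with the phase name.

waning gibbous

222° lies in the waning gibbous sector of the 8-phase cycle.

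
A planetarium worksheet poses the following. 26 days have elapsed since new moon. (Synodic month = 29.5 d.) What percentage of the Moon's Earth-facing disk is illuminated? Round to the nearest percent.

Elongation θ = 360° × 26/29.5 ≈ 317.3°.
Illuminated fraction = (1 − cos 317.3°)/2 = (1 − 0.735)/2 ≈ 0.133, so 13%.

13%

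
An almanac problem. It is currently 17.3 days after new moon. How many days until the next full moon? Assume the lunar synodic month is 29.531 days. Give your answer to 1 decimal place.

Full moon occurs at elongation 180°, i.e. at age 29.531 × 180/360 = 14.765 d.
Already past this cycle's full moon; the next is at 14.765 + 29.531 = 44.296 d, so 44.296 − 17.3 = 26.996 days.

27.0 days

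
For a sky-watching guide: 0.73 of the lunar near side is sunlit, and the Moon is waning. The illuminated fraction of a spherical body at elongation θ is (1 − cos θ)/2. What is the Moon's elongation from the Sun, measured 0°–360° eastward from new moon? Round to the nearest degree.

243°

cos θ = 1 − 2f = -0.460, giving a principal value of 117.4°.
Since the Moon is past full (waning), take the reflex angle: θ = 360° − 117.4° = 242.6°.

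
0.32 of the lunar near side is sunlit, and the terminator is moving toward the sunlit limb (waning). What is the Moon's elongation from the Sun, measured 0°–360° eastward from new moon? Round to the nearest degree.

cos θ = 1 − 2f = 0.360, giving a principal value of 68.9°.
A waning Moon lies in 180°–360°, so θ = 360° − 68.9° = 291.1°.

291°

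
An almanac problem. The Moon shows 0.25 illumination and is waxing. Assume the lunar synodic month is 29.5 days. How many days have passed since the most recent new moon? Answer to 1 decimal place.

cos θ = 1 − 2f = 0.500, giving a principal value of 60.0°.
Before full moon the principal value applies: θ = 60.0°.
Age = 29.5 × 60.0°/360° ≈ 4.92 days.

4.9 days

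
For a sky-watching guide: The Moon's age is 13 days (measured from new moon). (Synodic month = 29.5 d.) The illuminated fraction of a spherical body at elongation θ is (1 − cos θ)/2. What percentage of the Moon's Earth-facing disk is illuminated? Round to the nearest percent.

Phase angle: θ = 360°·(13 d)/(29.5 d) = 158.6°.
Illuminated fraction = (1 − cos 158.6°)/2 = (1 − (-0.931))/2 ≈ 0.966, so 97%.

97%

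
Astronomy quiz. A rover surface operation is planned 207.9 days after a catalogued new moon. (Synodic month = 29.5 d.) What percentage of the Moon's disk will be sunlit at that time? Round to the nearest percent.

Reduce mod P: 207.9 − 7×29.5 = 1.40 d into the current lunation.
Phase angle: θ = 360°·(1.40 d)/(29.5 d) = 17.1°.
With cos θ = 0.956, the lit fraction is (1 − 0.956)/2 ≈ 0.022, so 2%.

2%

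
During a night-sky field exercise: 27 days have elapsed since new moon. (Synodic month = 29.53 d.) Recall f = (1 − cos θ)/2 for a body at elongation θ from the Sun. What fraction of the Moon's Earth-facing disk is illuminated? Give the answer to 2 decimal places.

Elongation θ = 360° × 27/29.53 ≈ 329.2°.
cos 329.2° = 0.859, so f = (1 − 0.859)/2 = 0.071.

0.07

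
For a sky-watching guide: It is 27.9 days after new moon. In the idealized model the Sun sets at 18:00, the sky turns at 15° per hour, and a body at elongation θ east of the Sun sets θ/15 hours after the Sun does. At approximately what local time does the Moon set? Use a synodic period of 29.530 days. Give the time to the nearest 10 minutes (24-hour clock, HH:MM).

16:40

Phase angle: θ = 360°·(27.9 d)/(29.530 d) = 340.1°.
The Moon trails the Sun by θ/15 = 340.1/15 ≈ 22.68 hours.
18:00 + 22.675 h ≈ 16:41 → 16:40 to the nearest ten minutes.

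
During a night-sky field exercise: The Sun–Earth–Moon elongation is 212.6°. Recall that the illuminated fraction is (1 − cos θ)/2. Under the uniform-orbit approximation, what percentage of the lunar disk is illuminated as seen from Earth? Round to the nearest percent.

cos 212.6° = (-0.842), so f = (1 − (-0.842))/2 = 0.921, i.e. 92%.

92%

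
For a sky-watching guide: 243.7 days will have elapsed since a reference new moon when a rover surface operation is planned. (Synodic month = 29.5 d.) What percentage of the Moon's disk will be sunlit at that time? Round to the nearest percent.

243.7 d spans 8 complete synodic months (8 × 29.5 = 236.00 d) plus 7.70 d.
Phase angle: θ = 360°·(7.70 d)/(29.5 d) = 94.0°.
cos 94.0° = (-0.069), so f = (1 − (-0.069))/2 = 0.535, so 53%.

53%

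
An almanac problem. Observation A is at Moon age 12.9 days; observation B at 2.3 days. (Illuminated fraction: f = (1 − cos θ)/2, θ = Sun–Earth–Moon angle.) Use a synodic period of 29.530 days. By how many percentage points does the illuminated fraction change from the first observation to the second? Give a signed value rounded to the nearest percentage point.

-90 percentage points

First observation: θ = 360°·12.9/29.530 = 157.3°, so f = 0.961.
Second observation: θ = 28.0°, f = 0.059.
Δf = 0.059 − 0.961 = -0.902, i.e. -90 pp.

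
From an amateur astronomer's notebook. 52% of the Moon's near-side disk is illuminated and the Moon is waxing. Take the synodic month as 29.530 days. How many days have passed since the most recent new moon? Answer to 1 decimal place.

7.6 days

From f = (1 − cos θ)/2: cos θ = 1 − 2×0.52 = -0.040; arccos → 92.3°.
Before full moon the principal value applies: θ = 92.3°.
That fraction of the synodic month is 92.3/360 × 29.530 d ≈ 7.57 d.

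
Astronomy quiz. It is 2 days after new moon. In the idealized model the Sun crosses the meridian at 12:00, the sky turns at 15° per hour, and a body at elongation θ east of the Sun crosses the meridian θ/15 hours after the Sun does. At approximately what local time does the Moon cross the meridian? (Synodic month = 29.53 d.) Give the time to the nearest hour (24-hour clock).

14:00

The Moon has covered 2/29.53 of its cycle, so θ ≈ 360° × 2/29.53 = 24.4°.
At 15° of sky rotation per hour, 24.4° corresponds to a 1.63 h lag.
12:00 + 1.63 h ≈ 13:38 → 14:00 to the nearest hour.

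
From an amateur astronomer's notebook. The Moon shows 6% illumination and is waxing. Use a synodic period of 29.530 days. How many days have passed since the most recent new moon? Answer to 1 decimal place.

2.3 days

Invert f = (1 − cos θ)/2 to get cos θ = 1 − 2(0.06) = 0.880, hence θ₀ = arccos 0.880 = 28.4°.
Before full moon the principal value applies: θ = 28.4°.
Age = 29.530 × 28.4°/360° ≈ 2.33 days.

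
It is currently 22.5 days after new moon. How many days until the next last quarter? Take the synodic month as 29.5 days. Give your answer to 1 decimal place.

29.1 days

Last quarter occurs at elongation 270°, i.e. at age 29.5 × 270/360 = 22.125 d.
This lunation's last quarter (22.125 d) has passed, so add one period: 51.625 − 22.5 = 29.125 days.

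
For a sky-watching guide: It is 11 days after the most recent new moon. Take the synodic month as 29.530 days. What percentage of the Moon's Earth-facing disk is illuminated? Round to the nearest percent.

Elongation θ = 360° × 11/29.530 ≈ 134.1°.
cos 134.1° = (-0.696), so f = (1 − (-0.696))/2 = 0.848, so 85%.

85%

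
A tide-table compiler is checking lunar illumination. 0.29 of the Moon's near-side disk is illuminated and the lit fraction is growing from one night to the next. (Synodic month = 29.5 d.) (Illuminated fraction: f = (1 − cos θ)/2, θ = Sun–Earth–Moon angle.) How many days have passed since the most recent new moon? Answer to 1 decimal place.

5.3 days

Invert f = (1 − cos θ)/2 to get cos θ = 1 − 2(0.29) = 0.420, hence θ₀ = arccos 0.420 = 65.2°.
Waxing ⇒ before full, so θ = 65.2°.
Age = 29.5 × 65.2°/360° ≈ 5.34 days.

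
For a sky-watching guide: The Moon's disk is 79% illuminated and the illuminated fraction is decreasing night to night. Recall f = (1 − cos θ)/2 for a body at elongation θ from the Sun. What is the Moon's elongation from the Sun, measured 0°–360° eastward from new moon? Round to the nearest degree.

235°

From f = (1 − cos θ)/2: cos θ = 1 − 2×0.79 = -0.580; arccos → 125.5°.
A waning Moon lies in 180°–360°, so θ = 360° − 125.5° = 234.5°.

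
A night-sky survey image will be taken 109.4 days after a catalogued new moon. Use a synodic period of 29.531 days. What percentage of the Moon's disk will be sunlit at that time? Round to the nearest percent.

109.4 d spans 3 complete synodic months (3 × 29.531 = 88.59 d) plus 20.81 d.
Elongation θ = 360° × 20.81/29.531 ≈ 253.6°.
cos 253.6° = (-0.282), so f = (1 − (-0.282))/2 = 0.641, so 64%.

64%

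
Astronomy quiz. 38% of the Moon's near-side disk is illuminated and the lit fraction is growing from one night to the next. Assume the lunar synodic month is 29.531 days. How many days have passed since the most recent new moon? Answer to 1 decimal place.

From f = (1 − cos θ)/2: cos θ = 1 − 2×0.38 = 0.240; arccos → 76.1°.
The Moon is waxing (0°–180°), so θ = 76.1° directly.
That fraction of the synodic month is 76.1/360 × 29.531 d ≈ 6.24 d.

6.2 days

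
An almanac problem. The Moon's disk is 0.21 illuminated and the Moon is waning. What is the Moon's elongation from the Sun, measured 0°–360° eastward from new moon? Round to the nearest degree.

cos θ = 1 − 2f = 0.580, giving a principal value of 54.5°.
Waning ⇒ past full, so θ = 360° − 54.5° = 305.5°.

305°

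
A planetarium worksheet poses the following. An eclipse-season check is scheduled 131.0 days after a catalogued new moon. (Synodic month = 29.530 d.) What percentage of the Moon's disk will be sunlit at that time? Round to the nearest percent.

96%

131.0 d spans 4 complete synodic months (4 × 29.530 = 118.12 d) plus 12.88 d.
Phase angle: θ = 360°·(12.88 d)/(29.530 d) = 157.0°.
cos 157.0° = (-0.921), so f = (1 − (-0.921))/2 = 0.960, so 96%.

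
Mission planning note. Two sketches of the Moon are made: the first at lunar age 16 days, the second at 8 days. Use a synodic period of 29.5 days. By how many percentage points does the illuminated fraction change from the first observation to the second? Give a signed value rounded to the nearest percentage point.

θ₁ = 360° × 16/29.5 = 195.3°, f₁ = (1 − cos θ₁)/2 = 0.982.
θ₂ = 360° × 8/29.5 = 97.6°, f₂ = (1 − cos θ₂)/2 = 0.566.
Change = f₂ − f₁ = -0.416 → -42 percentage points.

-42 pp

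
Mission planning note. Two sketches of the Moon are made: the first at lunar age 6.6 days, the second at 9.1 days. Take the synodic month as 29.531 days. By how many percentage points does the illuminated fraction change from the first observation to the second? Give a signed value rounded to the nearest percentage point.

+26 pp

θ₁ = 360° × 6.6/29.531 = 80.5°, f₁ = (1 − cos θ₁)/2 = 0.417.
θ₂ = 360° × 9.1/29.531 = 110.9°, f₂ = (1 − cos θ₂)/2 = 0.679.
Change = f₂ − f₁ = +0.262 → +26 percentage points.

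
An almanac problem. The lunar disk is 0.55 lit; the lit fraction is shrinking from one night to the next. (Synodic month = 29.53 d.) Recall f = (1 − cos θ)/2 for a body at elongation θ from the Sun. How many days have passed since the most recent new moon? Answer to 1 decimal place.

21.7 days

From f = (1 − cos θ)/2: cos θ = 1 − 2×0.55 = -0.100; arccos → 95.7°.
Since the Moon is past full (waning), take the reflex angle: θ = 360° − 95.7° = 264.3°.
At 360°/29.53 d per day, 264.3° corresponds to 21.68 days.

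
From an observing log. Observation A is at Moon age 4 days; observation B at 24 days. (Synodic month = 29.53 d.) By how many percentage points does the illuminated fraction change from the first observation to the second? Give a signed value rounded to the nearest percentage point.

θ₁ = 360° × 4/29.53 = 48.8°, f₁ = (1 − cos θ₁)/2 = 0.170.
θ₂ = 360° × 24/29.53 = 292.6°, f₂ = (1 − cos θ₂)/2 = 0.308.
Change = f₂ − f₁ = +0.138 → +14 percentage points.

+14 pp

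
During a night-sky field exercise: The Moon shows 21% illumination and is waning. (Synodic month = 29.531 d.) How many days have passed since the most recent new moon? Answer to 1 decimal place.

Invert f = (1 − cos θ)/2 to get cos θ = 1 − 2(0.21) = 0.580, hence θ₀ = arccos 0.580 = 54.5°.
A waning Moon lies in 180°–360°, so θ = 360° − 54.5° = 305.5°.
At 360°/29.531 d per day, 305.5° corresponds to 25.06 days.

25.1 days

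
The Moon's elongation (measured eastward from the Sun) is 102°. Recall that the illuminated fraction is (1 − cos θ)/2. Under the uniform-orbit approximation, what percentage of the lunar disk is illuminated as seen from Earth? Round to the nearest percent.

60%

cos 102° = (-0.208), so f = (1 − (-0.208))/2 = 0.604, i.e. 60%.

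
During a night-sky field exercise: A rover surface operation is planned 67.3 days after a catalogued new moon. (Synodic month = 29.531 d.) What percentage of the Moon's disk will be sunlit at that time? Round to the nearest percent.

Reduce mod P: 67.3 − 2×29.531 = 8.24 d into the current lunation.
Elongation θ = 360° × 8.24/29.531 ≈ 100.4°.
cos 100.4° = (-0.181), so f = (1 − (-0.181))/2 = 0.590, so 59%.

59%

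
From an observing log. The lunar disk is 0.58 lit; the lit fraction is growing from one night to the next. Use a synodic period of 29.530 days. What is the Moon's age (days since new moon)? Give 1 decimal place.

8.1 days

From f = (1 − cos θ)/2: cos θ = 1 − 2×0.58 = -0.160; arccos → 99.2°.
Waxing ⇒ before full, so θ = 99.2°.
Age = 29.530 × 99.2°/360° ≈ 8.14 days.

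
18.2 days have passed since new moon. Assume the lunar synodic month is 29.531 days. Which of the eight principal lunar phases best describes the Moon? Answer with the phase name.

waning gibbous

At 18.2/29.531 of the cycle, θ ≈ 222° — the waning gibbous range.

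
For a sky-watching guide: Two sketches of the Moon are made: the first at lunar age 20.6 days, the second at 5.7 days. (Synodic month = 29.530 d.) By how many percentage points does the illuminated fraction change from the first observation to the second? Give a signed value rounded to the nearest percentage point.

First observation: θ = 360°·20.6/29.530 = 251.1°, so f = 0.662.
Second observation: θ = 69.5°, f = 0.325.
Δf = 0.325 − 0.662 = -0.337, i.e. -34 pp.

-34 pp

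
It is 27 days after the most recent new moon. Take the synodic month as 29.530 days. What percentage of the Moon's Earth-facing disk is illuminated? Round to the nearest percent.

7%

The Moon has covered 27/29.530 of its cycle, so θ ≈ 360° × 27/29.530 = 329.2°.
With cos θ = 0.859, the lit fraction is (1 − 0.859)/2 ≈ 0.071, so 7%.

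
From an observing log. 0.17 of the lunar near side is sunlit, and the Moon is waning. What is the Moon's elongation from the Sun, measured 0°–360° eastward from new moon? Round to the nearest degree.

311°

From f = (1 − cos θ)/2: cos θ = 1 − 2×0.17 = 0.660; arccos → 48.7°.
Waning ⇒ past full, so θ = 360° − 48.7° = 311.3°.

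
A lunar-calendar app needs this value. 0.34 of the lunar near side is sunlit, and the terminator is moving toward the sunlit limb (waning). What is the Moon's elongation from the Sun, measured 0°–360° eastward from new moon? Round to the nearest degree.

Invert f = (1 − cos θ)/2 to get cos θ = 1 − 2(0.34) = 0.320, hence θ₀ = arccos 0.320 = 71.3°.
Waning ⇒ past full, so θ = 360° − 71.3° = 288.7°.

289°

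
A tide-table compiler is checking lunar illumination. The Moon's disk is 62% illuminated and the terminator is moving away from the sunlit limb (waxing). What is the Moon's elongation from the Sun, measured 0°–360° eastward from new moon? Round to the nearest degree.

Invert f = (1 − cos θ)/2 to get cos θ = 1 − 2(0.62) = -0.240, hence θ₀ = arccos -0.240 = 103.9°.
The Moon is waxing (0°–180°), so θ = 103.9° directly.

104°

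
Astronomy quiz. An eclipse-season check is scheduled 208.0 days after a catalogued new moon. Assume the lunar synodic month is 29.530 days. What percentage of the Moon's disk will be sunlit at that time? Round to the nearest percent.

Reduce mod P: 208.0 − 7×29.530 = 1.29 d into the current lunation.
Phase angle: θ = 360°·(1.29 d)/(29.530 d) = 15.7°.
cos 15.7° = 0.963, so f = (1 − 0.963)/2 = 0.019, so 2%.

2%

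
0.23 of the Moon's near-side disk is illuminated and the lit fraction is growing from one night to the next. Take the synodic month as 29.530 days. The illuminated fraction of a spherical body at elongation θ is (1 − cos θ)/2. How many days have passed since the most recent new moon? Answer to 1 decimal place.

Invert f = (1 − cos θ)/2 to get cos θ = 1 − 2(0.23) = 0.540, hence θ₀ = arccos 0.540 = 57.3°.
The Moon is waxing (0°–180°), so θ = 57.3° directly.
That fraction of the synodic month is 57.3/360 × 29.530 d ≈ 4.70 d.

4.7 days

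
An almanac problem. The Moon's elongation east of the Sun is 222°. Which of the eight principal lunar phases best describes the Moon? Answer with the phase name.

The waning gibbous sector spans roughly 202°–248°; 222° falls inside it.

waning gibbous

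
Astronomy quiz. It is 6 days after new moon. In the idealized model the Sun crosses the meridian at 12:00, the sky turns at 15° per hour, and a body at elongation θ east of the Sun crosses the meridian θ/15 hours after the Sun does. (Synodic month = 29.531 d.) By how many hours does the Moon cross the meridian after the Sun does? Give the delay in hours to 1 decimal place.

4.9 h

Elongation θ = 360° × 6/29.531 ≈ 73.1°.
Delay after the Sun = 73.1° / (15°/h) ≈ 4.88 h.
So the Moon crosses the meridian 4.88 h after the Sun.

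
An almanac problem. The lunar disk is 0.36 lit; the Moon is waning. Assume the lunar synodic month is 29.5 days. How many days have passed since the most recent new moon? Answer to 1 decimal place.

23.5 days

Invert f = (1 − cos θ)/2 to get cos θ = 1 − 2(0.36) = 0.280, hence θ₀ = arccos 0.280 = 73.7°.
Waning ⇒ past full, so θ = 360° − 73.7° = 286.3°.
That fraction of the synodic month is 286.3/360 × 29.5 d ≈ 23.46 d.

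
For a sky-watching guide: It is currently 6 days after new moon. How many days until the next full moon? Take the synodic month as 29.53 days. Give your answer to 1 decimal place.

8.8 days

Full moon occurs at elongation 180°, i.e. at age 29.53 × 180/360 = 14.765 d.
So 8.765 days remain (14.765 − 6).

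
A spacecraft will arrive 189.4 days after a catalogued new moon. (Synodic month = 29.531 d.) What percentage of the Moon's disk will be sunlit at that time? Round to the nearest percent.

Reduce mod P: 189.4 − 6×29.531 = 12.21 d into the current lunation.
Elongation θ = 360° × 12.21/29.531 ≈ 148.9°.
cos 148.9° = (-0.856), so f = (1 − (-0.856))/2 = 0.928, so 93%.

93%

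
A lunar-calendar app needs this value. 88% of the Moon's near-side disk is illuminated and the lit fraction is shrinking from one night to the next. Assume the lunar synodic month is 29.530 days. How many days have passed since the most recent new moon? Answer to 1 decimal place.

18.1 days

Invert f = (1 − cos θ)/2 to get cos θ = 1 − 2(0.88) = -0.760, hence θ₀ = arccos -0.760 = 139.5°.
Waning ⇒ past full, so θ = 360° − 139.5° = 220.5°.
That fraction of the synodic month is 220.5/360 × 29.530 d ≈ 18.09 d.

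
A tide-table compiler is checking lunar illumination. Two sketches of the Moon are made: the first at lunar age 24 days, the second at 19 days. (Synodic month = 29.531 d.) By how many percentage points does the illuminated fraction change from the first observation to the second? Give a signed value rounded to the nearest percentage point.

+50 pp

θ₁ = 360° × 24/29.531 = 292.6°, f₁ = (1 − cos θ₁)/2 = 0.308.
θ₂ = 360° × 19/29.531 = 231.6°, f₂ = (1 − cos θ₂)/2 = 0.810.
Change = f₂ − f₁ = +0.502 → +50 percentage points.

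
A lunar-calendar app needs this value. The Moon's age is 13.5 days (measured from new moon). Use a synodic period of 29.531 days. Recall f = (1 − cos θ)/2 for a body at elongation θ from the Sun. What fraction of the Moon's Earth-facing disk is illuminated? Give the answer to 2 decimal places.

The Moon has covered 13.5/29.531 of its cycle, so θ ≈ 360° × 13.5/29.531 = 164.6°.
With cos θ = (-0.964), the lit fraction is (1 − (-0.964))/2 ≈ 0.982.

0.98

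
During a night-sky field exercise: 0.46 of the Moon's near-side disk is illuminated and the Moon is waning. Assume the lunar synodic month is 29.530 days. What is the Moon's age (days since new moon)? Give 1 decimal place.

Invert f = (1 − cos θ)/2 to get cos θ = 1 − 2(0.46) = 0.080, hence θ₀ = arccos 0.080 = 85.4°.
Since the Moon is past full (waning), take the reflex angle: θ = 360° − 85.4° = 274.6°.
Age = 29.530 × 274.6°/360° ≈ 22.52 days.

22.5 days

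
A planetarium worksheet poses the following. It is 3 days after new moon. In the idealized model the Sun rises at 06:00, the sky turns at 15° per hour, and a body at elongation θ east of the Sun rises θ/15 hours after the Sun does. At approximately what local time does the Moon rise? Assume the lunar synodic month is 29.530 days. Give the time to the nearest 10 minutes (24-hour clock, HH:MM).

Phase angle: θ = 360°·(3 d)/(29.530 d) = 36.6°.
The Moon trails the Sun by θ/15 = 36.6/15 ≈ 2.44 hours.
06:00 + 2.438 h ≈ 08:26 → 08:30 to the nearest ten minutes.

08:30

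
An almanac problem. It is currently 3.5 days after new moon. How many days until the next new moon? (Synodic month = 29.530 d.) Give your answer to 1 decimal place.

One full lunation from the last new moon is 29.530 d; remaining = 29.530 − 3.5 = 26.030 d.

26.0 days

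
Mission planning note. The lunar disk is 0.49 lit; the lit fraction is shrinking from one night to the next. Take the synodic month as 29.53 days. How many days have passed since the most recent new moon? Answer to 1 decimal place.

22.2 days

cos θ = 1 − 2f = 0.020, giving a principal value of 88.9°.
Waning ⇒ past full, so θ = 360° − 88.9° = 271.1°.
That fraction of the synodic month is 271.1/360 × 29.53 d ≈ 22.24 d.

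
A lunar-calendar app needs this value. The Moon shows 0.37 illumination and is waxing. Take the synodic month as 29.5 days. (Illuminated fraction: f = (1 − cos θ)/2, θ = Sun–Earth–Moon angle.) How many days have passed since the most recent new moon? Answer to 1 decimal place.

6.1 days

cos θ = 1 − 2f = 0.260, giving a principal value of 74.9°.
Before full moon the principal value applies: θ = 74.9°.
At 360°/29.5 d per day, 74.9° corresponds to 6.14 days.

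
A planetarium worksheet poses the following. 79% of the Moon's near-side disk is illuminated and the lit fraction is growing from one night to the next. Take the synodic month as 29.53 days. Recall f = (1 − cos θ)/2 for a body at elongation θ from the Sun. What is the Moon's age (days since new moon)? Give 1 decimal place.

cos θ = 1 − 2f = -0.580, giving a principal value of 125.5°.
Waxing ⇒ before full, so θ = 125.5°.
Age = 29.53 × 125.5°/360° ≈ 10.29 days.

10.3 days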